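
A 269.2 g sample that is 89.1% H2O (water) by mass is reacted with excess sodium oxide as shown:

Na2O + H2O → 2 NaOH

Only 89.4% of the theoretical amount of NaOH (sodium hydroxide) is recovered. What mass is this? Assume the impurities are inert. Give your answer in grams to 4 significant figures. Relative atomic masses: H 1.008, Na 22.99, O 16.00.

Pure H2O available = 269.2 g × 0.891 = 239.86 g.
M(H2O) = 2(1.008) + 16.00 = 18.016 g/mol.
M(NaOH) = 22.99 + 16.00 + 1.008 = 39.998 g/mol.
n(H2O) = 239.86 g / 18.016 g/mol = 13.314 mol.
From the equation the H2O:NaOH mole ratio is 1:2, so n(NaOH) = 13.314 × 2/1 = 26.627 mol.
Mass of NaOH = 26.627 mol × 39.998 g/mol = 1065.0 g.
Actual mass collected = 1065.0 g × 0.894 = 952.14 g.

952.1 g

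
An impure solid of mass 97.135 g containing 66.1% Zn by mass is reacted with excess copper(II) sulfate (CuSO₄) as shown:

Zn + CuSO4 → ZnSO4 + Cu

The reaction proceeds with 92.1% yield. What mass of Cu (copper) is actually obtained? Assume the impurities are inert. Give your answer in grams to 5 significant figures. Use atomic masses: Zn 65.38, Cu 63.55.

Pure Zn available = 97.135 g × 0.661 = 64.2062 g.
M(Zn) = 65.38 g/mol.
M(Cu) = 63.55 g/mol.
n(Zn) = 64.2062 g / 65.38 g/mol = 0.982047 mol.
From the equation the Zn:Cu mole ratio is 1:1, so n(Cu) = 0.982047 × 1/1 = 0.982047 mol.
Mass of Cu = 0.982047 mol × 63.55 g/mol = 62.4091 g.
Actual mass collected = 62.4091 g × 0.921 = 57.4788 g.

57.479 g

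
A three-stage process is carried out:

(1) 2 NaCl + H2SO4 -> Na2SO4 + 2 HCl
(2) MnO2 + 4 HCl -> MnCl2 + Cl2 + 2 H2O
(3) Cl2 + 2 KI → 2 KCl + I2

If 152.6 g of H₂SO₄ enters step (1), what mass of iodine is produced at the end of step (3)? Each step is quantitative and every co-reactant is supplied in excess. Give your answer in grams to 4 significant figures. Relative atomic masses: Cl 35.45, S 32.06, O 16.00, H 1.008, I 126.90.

197.4 g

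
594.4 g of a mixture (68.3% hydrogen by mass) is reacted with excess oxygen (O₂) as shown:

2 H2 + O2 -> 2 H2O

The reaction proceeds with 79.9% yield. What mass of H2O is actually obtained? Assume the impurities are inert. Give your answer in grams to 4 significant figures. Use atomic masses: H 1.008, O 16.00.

2899 g

Pure H2 available = 594.4 g × 0.683 = 405.98 g.
M(H2) = 2(1.008) = 2.016 g/mol.
M(H2O) = 2(1.008) + 16.00 = 18.016 g/mol.
n(H2) = 405.98 g / 2.016 g/mol = 201.38 mol.
From the equation the H2:H2O mole ratio is 2:2, so n(H2O) = 201.38 × 2/2 = 201.38 mol.
Mass of H2O = 201.38 mol × 18.016 g/mol = 3628.0 g.
Actual mass collected = 3628.0 g × 0.799 = 2898.8 g.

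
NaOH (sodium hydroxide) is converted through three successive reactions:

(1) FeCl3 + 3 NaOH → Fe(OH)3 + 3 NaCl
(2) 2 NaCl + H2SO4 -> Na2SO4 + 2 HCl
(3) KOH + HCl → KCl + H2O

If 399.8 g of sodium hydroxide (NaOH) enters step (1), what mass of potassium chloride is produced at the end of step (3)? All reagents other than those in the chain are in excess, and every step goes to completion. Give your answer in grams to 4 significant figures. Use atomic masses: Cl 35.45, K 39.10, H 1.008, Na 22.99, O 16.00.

745.2 g

M(NaOH) = 22.99 + 16.00 + 1.008 = 39.998 g/mol.
M(KCl) = 39.10 + 35.45 = 74.55 g/mol.
n(NaOH) = 399.8 / 39.998 = 9.9955 mol.
Reaction (1): NaOH→NaCl ratio 3:3 ⇒ n(NaCl) = 9.9955 mol.
Reaction (2): NaCl→HCl ratio 2:2 ⇒ n(HCl) = 9.9955 mol.
Reaction (3): HCl→KCl ratio 1:1 ⇒ n(KCl) = 9.9955 mol.
Mass of KCl = 9.9955 × 74.55 = 745.16 g.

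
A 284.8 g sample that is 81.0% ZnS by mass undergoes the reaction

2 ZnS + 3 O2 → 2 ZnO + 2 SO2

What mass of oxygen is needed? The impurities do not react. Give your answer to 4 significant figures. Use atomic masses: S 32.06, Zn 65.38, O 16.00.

113.6 g

Mass of pure ZnS = 284.8 g × 0.810 = 230.69 g.
M(ZnS) = 65.38 + 32.06 = 97.44 g/mol.
M(O2) = 2(16.00) = 32.00 g/mol.
n(ZnS) = 230.69 g / 97.44 g/mol = 2.3675 mol.
From the equation the ZnS:O2 mole ratio is 2:3, so n(O2) = 2.3675 × 3/2 = 3.5512 mol.
Mass of O2 = 3.5512 mol × 32.00 g/mol = 113.64 g.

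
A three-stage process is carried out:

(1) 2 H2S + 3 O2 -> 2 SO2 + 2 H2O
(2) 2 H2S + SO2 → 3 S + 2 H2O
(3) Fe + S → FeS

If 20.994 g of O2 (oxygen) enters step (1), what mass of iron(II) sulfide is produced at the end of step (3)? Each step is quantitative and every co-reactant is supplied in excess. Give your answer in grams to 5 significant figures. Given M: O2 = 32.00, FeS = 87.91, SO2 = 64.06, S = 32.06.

n(O2) = 20.994 / 32.00 = 0.656062 mol.
Reaction (1): O2→SO2 ratio 3:2 ⇒ n(SO2) = 0.437375 mol.
Reaction (2): SO2→S ratio 1:3 ⇒ n(S) = 1.31212 mol.
Reaction (3): S→FeS ratio 1:1 ⇒ n(FeS) = 1.31212 mol.
Mass of FeS = 1.31212 × 87.91 = 115.349 g.

115.35 g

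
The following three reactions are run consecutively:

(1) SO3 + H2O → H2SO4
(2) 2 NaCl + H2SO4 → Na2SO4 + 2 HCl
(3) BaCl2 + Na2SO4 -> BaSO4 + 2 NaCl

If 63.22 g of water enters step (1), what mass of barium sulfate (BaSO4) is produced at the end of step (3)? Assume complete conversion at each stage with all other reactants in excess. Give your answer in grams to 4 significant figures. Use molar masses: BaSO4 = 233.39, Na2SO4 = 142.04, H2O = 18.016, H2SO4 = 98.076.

819.0 g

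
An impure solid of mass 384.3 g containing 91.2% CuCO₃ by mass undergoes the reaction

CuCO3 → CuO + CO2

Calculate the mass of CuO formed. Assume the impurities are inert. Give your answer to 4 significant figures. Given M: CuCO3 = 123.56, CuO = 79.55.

225.6 g

Mass of pure CuCO3 = 384.3 g × 0.912 = 350.48 g.
n(CuCO3) = 350.48 g / 123.56 g/mol = 2.8365 mol.
From the equation the CuCO3:CuO mole ratio is 1:1, so n(CuO) = 2.8365 × 1/1 = 2.8365 mol.
Mass of CuO = 2.8365 mol × 79.55 g/mol = 225.65 g.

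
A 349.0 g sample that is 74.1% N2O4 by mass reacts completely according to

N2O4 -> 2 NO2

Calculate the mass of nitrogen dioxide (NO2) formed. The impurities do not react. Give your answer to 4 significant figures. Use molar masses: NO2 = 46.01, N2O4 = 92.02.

Mass of pure N2O4 = 349.0 g × 0.741 = 258.61 g.
n(N2O4) = 258.61 g / 92.02 g/mol = 2.8104 mol.
From the equation the N2O4:NO2 mole ratio is 1:2, so n(NO2) = 2.8104 × 2/1 = 5.6207 mol.
Mass of NO2 = 5.6207 mol × 46.01 g/mol = 258.61 g.

258.6 g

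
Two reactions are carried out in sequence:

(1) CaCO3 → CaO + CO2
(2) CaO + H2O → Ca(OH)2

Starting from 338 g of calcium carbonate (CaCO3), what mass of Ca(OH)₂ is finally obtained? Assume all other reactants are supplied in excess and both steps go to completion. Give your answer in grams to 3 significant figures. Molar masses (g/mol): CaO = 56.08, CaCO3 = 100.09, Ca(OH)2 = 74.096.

250 g

n(CaCO3) = 338.0 / 100.09 = 3.377 mol.
Step 1 gives a 1:1 ratio of CaCO3 to CaO, so n(CaO) = 3.377 mol.
In step 2 the CaO:Ca(OH)2 ratio is 1:1, so n(Ca(OH)2) = 3.377 mol.
Mass of Ca(OH)2 = 3.377 × 74.096 = 250.2 g.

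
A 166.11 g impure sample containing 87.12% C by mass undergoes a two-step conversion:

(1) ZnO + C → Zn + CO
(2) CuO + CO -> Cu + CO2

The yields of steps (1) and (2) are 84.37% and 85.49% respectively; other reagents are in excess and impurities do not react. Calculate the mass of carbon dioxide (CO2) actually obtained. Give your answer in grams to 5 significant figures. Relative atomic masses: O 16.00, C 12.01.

382.49 g

Pure C = 166.11 × 0.8712 = 144.715 g.
M(C) = 12.01 g/mol.
M(CO2) = 12.01 + 2(16.00) = 44.01 g/mol.
n(C) = 144.715 / 12.01 = 12.0495 mol.
Step 1 (C:CO = 1:1): theoretical n(CO) = 12.0495 mol; at 84.37% yield, n(CO) = 10.1662 mol.
Step 2 (CO:CO2 = 1:1): theoretical n(CO2) = 10.1662 mol, so theoretical mass = 10.1662 × 44.01 = 447.415 g.
At 85.49% yield, actual mass of CO2 = 447.415 × 0.8549 = 382.495 g.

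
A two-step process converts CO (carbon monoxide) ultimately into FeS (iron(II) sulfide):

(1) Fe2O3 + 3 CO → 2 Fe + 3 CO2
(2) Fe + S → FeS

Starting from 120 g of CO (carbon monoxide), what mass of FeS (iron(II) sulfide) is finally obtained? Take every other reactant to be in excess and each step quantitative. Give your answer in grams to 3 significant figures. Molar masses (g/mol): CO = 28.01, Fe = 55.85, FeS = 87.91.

n(CO) = 120.0 / 28.01 = 4.284 mol.
Step 1 gives a 3:2 ratio of CO to Fe, so n(Fe) = 2.856 mol.
In step 2 the Fe:FeS ratio is 1:1, so n(FeS) = 2.856 mol.
Mass of FeS = 2.856 × 87.91 = 251.1 g.

251 g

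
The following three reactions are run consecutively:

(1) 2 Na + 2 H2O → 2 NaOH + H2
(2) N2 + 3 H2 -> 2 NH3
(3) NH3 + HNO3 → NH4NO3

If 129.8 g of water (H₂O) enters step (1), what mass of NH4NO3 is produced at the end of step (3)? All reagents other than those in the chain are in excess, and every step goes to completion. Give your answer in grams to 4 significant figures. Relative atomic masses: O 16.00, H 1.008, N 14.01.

192.3 g

M(H2O) = 2(1.008) + 16.00 = 18.016 g/mol.
M(NH4NO3) = 2(14.01) + 4(1.008) + 3(16.00) = 80.052 g/mol.
n(H2O) = 129.8 / 18.016 = 7.2047 mol.
Reaction (1): H2O→H2 ratio 2:1 ⇒ n(H2) = 3.6024 mol.
Reaction (2): H2→NH3 ratio 3:2 ⇒ n(NH3) = 2.4016 mol.
Reaction (3): NH3→NH4NO3 ratio 1:1 ⇒ n(NH4NO3) = 2.4016 mol.
Mass of NH4NO3 = 2.4016 × 80.052 = 192.25 g.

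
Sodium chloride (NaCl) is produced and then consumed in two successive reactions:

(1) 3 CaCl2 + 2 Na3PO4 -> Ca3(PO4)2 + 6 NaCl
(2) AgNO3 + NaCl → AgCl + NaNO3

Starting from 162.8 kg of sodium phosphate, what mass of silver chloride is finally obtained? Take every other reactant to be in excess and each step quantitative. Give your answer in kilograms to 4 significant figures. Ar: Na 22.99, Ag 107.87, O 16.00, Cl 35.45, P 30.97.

427.0 kg

M(Na3PO4) = 3(22.99) + 30.97 + 4(16.00) = 163.94 g/mol.
M(AgCl) = 107.87 + 35.45 = 143.32 g/mol.
162.8 kg = 162800 g.
n(Na3PO4) = 162800 / 163.94 = 993.05 mol.
Step 1 gives a 2:6 ratio of Na3PO4 to NaCl, so n(NaCl) = 2979.1 mol.
In step 2 the NaCl:AgCl ratio is 1:1, so n(AgCl) = 2979.1 mol.
Mass of AgCl = 2979.1 × 143.32 = 426970 g = 427.0 kg.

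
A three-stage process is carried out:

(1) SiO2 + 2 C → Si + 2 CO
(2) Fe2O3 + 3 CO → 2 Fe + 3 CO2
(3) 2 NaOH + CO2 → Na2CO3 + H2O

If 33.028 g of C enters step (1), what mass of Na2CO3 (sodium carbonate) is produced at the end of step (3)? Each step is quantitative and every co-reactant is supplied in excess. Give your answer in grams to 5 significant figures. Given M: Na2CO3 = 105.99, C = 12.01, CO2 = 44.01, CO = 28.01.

291.48 g

n(C) = 33.028 / 12.01 = 2.75004 mol.
Reaction (1): C→CO ratio 2:2 ⇒ n(CO) = 2.75004 mol.
Reaction (2): CO→CO2 ratio 3:3 ⇒ n(CO2) = 2.75004 mol.
Reaction (3): CO2→Na2CO3 ratio 1:1 ⇒ n(Na2CO3) = 2.75004 mol.
Mass of Na2CO3 = 2.75004 × 105.99 = 291.477 g.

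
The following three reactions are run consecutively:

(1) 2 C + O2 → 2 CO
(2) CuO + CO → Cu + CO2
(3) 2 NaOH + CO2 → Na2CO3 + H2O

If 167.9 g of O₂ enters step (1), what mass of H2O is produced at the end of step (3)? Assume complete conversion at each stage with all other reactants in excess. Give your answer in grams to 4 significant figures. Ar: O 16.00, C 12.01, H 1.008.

M(O2) = 2(16.00) = 32.00 g/mol.
M(H2O) = 2(1.008) + 16.00 = 18.016 g/mol.
n(O2) = 167.9 / 32.00 = 5.2469 mol.
Reaction (1): O2→CO ratio 1:2 ⇒ n(CO) = 10.494 mol.
Reaction (2): CO→CO2 ratio 1:1 ⇒ n(CO2) = 10.494 mol.
Reaction (3): CO2→H2O ratio 1:1 ⇒ n(H2O) = 10.494 mol.
Mass of H2O = 10.494 × 18.016 = 189.06 g.

189.1 g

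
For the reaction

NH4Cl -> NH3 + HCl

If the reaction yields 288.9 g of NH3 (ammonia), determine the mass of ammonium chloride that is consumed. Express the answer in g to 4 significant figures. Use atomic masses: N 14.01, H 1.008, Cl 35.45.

M(NH3) = 14.01 + 3(1.008) = 17.034 g/mol.
M(NH4Cl) = 14.01 + 4(1.008) + 35.45 = 53.492 g/mol.
n(NH3) = 288.90 g / 17.034 g/mol = 16.960 mol.
From the equation the NH3:NH4Cl mole ratio is 1:1, so n(NH4Cl) = 16.960 × 1/1 = 16.960 mol.
Mass of NH4Cl = 16.960 mol × 53.492 g/mol = 907.23 g.

907.2 g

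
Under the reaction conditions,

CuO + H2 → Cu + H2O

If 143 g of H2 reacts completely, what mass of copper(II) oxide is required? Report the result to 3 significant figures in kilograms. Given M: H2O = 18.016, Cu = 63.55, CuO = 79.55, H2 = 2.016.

5.64 kg

n(H2) = 143.0 g / 2.016 g/mol = 70.93 mol.
From the equation the H2:CuO mole ratio is 1:1, so n(CuO) = 70.93 × 1/1 = 70.93 mol.
Mass of CuO = 70.93 mol × 79.55 g/mol = 5643 g.
Converting to kg: 5643 g = 5.64 kg.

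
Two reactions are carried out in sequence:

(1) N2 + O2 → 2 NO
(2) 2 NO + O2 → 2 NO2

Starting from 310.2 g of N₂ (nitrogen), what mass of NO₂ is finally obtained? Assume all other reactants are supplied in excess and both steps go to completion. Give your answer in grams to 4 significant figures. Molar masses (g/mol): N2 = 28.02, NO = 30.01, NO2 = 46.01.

1019 g

n(N2) = 310.20 / 28.02 = 11.071 mol.
Step 1 gives a 1:2 ratio of N2 to NO, so n(NO) = 22.141 mol.
In step 2 the NO:NO2 ratio is 2:2, so n(NO2) = 22.141 mol.
Mass of NO2 = 22.141 × 46.01 = 1018.7 g.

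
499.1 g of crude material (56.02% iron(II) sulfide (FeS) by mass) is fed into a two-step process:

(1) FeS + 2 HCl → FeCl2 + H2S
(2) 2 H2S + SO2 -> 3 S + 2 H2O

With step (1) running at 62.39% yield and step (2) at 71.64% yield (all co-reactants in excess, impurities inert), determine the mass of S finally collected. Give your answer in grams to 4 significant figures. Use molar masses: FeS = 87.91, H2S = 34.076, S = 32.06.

68.36 g

Pure FeS = 499.1 × 0.5602 = 279.60 g.
n(FeS) = 279.60 / 87.91 = 3.1805 mol.
Step 1 (FeS:H2S = 1:1): theoretical n(H2S) = 3.1805 mol; at 62.39% yield, n(H2S) = 1.9843 mol.
Step 2 (H2S:S = 2:3): theoretical n(S) = 2.9765 mol, so theoretical mass = 2.9765 × 32.06 = 95.425 g.
At 71.64% yield, actual mass of S = 95.425 × 0.7164 = 68.362 g.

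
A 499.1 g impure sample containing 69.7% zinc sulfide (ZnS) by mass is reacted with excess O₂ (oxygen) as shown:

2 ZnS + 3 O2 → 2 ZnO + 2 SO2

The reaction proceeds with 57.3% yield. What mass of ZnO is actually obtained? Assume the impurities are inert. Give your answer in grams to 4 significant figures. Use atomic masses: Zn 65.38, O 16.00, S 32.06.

166.5 g

Pure ZnS available = 499.1 g × 0.697 = 347.87 g.
M(ZnS) = 65.38 + 32.06 = 97.44 g/mol.
M(ZnO) = 65.38 + 16.00 = 81.38 g/mol.
n(ZnS) = 347.87 g / 97.44 g/mol = 3.5701 mol.
From the equation the ZnS:ZnO mole ratio is 2:2, so n(ZnO) = 3.5701 × 2/2 = 3.5701 mol.
Mass of ZnO = 3.5701 mol × 81.38 g/mol = 290.54 g.
Actual mass collected = 290.54 g × 0.573 = 166.48 g.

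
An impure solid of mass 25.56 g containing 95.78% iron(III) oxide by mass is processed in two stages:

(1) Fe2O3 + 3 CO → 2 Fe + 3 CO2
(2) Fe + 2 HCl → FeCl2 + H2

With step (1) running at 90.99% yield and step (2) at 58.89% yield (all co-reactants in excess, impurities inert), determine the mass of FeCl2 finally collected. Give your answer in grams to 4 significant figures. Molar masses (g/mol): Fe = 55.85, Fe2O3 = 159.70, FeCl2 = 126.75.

Pure Fe2O3 = 25.56 × 0.9578 = 24.481 g.
n(Fe2O3) = 24.481 / 159.70 = 0.15330 mol.
Step 1 (Fe2O3:Fe = 1:2): theoretical n(Fe) = 0.30659 mol; at 90.99% yield, n(Fe) = 0.27897 mol.
Step 2 (Fe:FeCl2 = 1:1): theoretical n(FeCl2) = 0.27897 mol, so theoretical mass = 0.27897 × 126.75 = 35.359 g.
At 58.89% yield, actual mass of FeCl2 = 35.359 × 0.5889 = 20.823 g.

20.82 g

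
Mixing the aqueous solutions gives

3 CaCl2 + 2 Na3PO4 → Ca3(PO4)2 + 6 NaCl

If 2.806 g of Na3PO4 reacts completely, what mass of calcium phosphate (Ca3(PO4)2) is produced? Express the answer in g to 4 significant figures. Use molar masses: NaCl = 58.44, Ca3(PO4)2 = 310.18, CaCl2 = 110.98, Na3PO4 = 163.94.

n(Na3PO4) = 2.8060 g / 163.94 g/mol = 0.017116 mol.
From the equation the Na3PO4:Ca3(PO4)2 mole ratio is 2:1, so n(Ca3(PO4)2) = 0.017116 × 1/2 = 0.0085580 mol.
Mass of Ca3(PO4)2 = 0.0085580 mol × 310.18 g/mol = 2.6545 g.

2.655 g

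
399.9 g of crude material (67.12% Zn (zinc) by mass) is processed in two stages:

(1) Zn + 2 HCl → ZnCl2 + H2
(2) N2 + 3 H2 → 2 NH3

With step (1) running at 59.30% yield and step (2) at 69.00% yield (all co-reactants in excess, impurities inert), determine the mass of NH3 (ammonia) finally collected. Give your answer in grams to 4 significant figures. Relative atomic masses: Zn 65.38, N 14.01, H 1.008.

Pure Zn = 399.9 × 0.6712 = 268.41 g.
M(Zn) = 65.38 g/mol.
M(NH3) = 14.01 + 3(1.008) = 17.034 g/mol.
n(Zn) = 268.41 / 65.38 = 4.1054 mol.
Step 1 (Zn:H2 = 1:1): theoretical n(H2) = 4.1054 mol; at 59.30% yield, n(H2) = 2.4345 mol.
Step 2 (H2:NH3 = 3:2): theoretical n(NH3) = 1.6230 mol, so theoretical mass = 1.6230 × 17.034 = 27.646 g.
At 69.00% yield, actual mass of NH3 = 27.646 × 0.6900 = 19.076 g.

19.08 g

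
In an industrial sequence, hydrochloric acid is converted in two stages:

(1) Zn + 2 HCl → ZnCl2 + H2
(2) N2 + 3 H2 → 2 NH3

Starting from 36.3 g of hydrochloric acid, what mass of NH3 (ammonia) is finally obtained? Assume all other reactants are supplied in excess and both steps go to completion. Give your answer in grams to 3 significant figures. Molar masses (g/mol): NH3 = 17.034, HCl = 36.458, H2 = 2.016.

5.65 g

n(HCl) = 36.30 / 36.458 = 0.9957 mol.
Step 1 gives a 2:1 ratio of HCl to H2, so n(H2) = 0.4978 mol.
In step 2 the H2:NH3 ratio is 3:2, so n(NH3) = 0.3319 mol.
Mass of NH3 = 0.3319 × 17.034 = 5.653 g.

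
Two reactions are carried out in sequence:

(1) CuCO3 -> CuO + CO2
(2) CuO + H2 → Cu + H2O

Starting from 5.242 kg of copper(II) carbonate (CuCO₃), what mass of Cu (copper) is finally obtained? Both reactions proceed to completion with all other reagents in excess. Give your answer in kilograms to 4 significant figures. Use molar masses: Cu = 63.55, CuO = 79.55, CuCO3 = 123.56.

5.242 kg = 5242.0 g.
n(CuCO3) = 5242.0 / 123.56 = 42.425 mol.
Step 1 gives a 1:1 ratio of CuCO3 to CuO, so n(CuO) = 42.425 mol.
In step 2 the CuO:Cu ratio is 1:1, so n(Cu) = 42.425 mol.
Mass of Cu = 42.425 × 63.55 = 2696.1 g = 2.696 kg.

2.696 kg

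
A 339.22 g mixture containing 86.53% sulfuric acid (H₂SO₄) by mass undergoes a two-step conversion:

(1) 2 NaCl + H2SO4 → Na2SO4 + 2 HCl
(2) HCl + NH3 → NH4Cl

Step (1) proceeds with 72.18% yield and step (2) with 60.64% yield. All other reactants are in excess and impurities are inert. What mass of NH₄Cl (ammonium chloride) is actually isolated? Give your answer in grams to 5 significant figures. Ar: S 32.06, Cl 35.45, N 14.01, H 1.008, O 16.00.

Pure H2SO4 = 339.22 × 0.8653 = 293.527 g.
M(H2SO4) = 2(1.008) + 32.06 + 4(16.00) = 98.076 g/mol.
M(NH4Cl) = 14.01 + 4(1.008) + 35.45 = 53.492 g/mol.
n(H2SO4) = 293.527 / 98.076 = 2.99285 mol.
Step 1 (H2SO4:HCl = 1:2): theoretical n(HCl) = 5.98571 mol; at 72.18% yield, n(HCl) = 4.32048 mol.
Step 2 (HCl:NH4Cl = 1:1): theoretical n(NH4Cl) = 4.32048 mol, so theoretical mass = 4.32048 × 53.492 = 231.111 g.
At 60.64% yield, actual mass of NH4Cl = 231.111 × 0.6064 = 140.146 g.

140.15 g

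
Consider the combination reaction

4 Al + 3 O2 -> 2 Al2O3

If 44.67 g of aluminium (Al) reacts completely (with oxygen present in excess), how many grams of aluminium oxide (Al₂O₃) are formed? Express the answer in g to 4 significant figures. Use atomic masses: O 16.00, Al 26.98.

84.41 g

M(Al) = 26.98 g/mol.
M(Al2O3) = 2(26.98) + 3(16.00) = 101.96 g/mol.
n(Al) = 44.670 g / 26.98 g/mol = 1.6557 mol.
From the equation the Al:Al2O3 mole ratio is 4:2, so n(Al2O3) = 1.6557 × 2/4 = 0.82784 mol.
Mass of Al2O3 = 0.82784 mol × 101.96 g/mol = 84.406 g.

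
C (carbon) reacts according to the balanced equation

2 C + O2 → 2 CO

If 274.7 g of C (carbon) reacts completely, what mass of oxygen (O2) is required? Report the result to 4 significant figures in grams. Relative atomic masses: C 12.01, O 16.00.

M(C) = 12.01 g/mol.
M(O2) = 2(16.00) = 32.00 g/mol.
n(C) = 274.70 g / 12.01 g/mol = 22.873 mol.
From the equation the C:O2 mole ratio is 2:1, so n(O2) = 22.873 × 1/2 = 11.436 mol.
Mass of O2 = 11.436 mol × 32.00 g/mol = 365.96 g.

366.0 g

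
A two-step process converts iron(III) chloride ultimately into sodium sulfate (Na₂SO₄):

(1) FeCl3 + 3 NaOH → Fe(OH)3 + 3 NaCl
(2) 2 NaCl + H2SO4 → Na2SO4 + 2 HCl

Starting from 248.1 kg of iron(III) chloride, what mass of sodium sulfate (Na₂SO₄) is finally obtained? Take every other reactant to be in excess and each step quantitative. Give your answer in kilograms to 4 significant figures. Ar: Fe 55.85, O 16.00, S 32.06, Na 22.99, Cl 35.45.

325.9 kg

M(FeCl3) = 55.85 + 3(35.45) = 162.20 g/mol.
M(Na2SO4) = 2(22.99) + 32.06 + 4(16.00) = 142.04 g/mol.
248.1 kg = 248100 g.
n(FeCl3) = 248100 / 162.20 = 1529.6 mol.
Step 1 gives a 1:3 ratio of FeCl3 to NaCl, so n(NaCl) = 4588.8 mol.
In step 2 the NaCl:Na2SO4 ratio is 2:1, so n(Na2SO4) = 2294.4 mol.
Mass of Na2SO4 = 2294.4 × 142.04 = 325900 g = 325.9 kg.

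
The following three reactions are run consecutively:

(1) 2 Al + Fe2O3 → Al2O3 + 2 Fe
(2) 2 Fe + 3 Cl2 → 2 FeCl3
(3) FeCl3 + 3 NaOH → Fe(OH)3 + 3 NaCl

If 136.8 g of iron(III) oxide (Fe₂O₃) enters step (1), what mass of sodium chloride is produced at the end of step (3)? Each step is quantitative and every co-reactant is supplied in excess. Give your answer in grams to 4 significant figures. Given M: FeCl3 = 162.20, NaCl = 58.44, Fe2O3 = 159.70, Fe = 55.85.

n(Fe2O3) = 136.8 / 159.70 = 0.85661 mol.
Reaction (1): Fe2O3→Fe ratio 1:2 ⇒ n(Fe) = 1.7132 mol.
Reaction (2): Fe→FeCl3 ratio 2:2 ⇒ n(FeCl3) = 1.7132 mol.
Reaction (3): FeCl3→NaCl ratio 1:3 ⇒ n(NaCl) = 5.1396 mol.
Mass of NaCl = 5.1396 × 58.44 = 300.36 g.

300.4 g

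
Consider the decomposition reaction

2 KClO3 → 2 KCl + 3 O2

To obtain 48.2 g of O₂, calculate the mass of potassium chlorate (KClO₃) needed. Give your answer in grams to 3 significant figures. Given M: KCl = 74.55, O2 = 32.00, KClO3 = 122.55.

n(O2) = 48.20 g / 32.00 g/mol = 1.506 mol.
From the equation the O2:KClO3 mole ratio is 3:2, so n(KClO3) = 1.506 × 2/3 = 1.004 mol.
Mass of KClO3 = 1.004 mol × 122.55 g/mol = 123.1 g.

123 g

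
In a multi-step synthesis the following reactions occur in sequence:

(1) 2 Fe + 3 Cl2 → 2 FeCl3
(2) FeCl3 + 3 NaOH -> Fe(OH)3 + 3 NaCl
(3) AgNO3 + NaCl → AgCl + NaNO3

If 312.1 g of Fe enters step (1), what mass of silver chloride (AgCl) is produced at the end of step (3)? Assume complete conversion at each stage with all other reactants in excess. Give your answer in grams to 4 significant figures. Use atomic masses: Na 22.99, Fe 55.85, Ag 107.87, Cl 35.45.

M(Fe) = 55.85 g/mol.
M(AgCl) = 107.87 + 35.45 = 143.32 g/mol.
n(Fe) = 312.1 / 55.85 = 5.5882 mol.
Reaction (1): Fe→FeCl3 ratio 2:2 ⇒ n(FeCl3) = 5.5882 mol.
Reaction (2): FeCl3→NaCl ratio 1:3 ⇒ n(NaCl) = 16.765 mol.
Reaction (3): NaCl→AgCl ratio 1:1 ⇒ n(AgCl) = 16.765 mol.
Mass of AgCl = 16.765 × 143.32 = 2402.7 g.

2403 g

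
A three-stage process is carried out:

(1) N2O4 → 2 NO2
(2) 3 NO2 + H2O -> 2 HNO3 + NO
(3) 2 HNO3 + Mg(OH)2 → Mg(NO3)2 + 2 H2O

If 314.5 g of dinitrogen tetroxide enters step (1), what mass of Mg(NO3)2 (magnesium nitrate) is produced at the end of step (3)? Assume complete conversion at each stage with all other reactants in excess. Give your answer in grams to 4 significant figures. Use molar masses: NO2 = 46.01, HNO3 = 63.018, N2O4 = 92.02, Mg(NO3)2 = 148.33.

n(N2O4) = 314.5 / 92.02 = 3.4177 mol.
Reaction (1): N2O4→NO2 ratio 1:2 ⇒ n(NO2) = 6.8355 mol.
Reaction (2): NO2→HNO3 ratio 3:2 ⇒ n(HNO3) = 4.5570 mol.
Reaction (3): HNO3→Mg(NO3)2 ratio 2:1 ⇒ n(Mg(NO3)2) = 2.2785 mol.
Mass of Mg(NO3)2 = 2.2785 × 148.33 = 337.97 g.

338.0 g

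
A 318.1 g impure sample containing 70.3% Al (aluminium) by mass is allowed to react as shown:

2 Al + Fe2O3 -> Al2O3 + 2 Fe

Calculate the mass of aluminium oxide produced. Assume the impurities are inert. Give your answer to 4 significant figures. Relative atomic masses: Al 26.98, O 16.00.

Mass of pure Al = 318.1 g × 0.703 = 223.62 g.
M(Al) = 26.98 g/mol.
M(Al2O3) = 2(26.98) + 3(16.00) = 101.96 g/mol.
n(Al) = 223.62 g / 26.98 g/mol = 8.2885 mol.
From the equation the Al:Al2O3 mole ratio is 2:1, so n(Al2O3) = 8.2885 × 1/2 = 4.1443 mol.
Mass of Al2O3 = 4.1443 mol × 101.96 g/mol = 422.55 g.

422.5 g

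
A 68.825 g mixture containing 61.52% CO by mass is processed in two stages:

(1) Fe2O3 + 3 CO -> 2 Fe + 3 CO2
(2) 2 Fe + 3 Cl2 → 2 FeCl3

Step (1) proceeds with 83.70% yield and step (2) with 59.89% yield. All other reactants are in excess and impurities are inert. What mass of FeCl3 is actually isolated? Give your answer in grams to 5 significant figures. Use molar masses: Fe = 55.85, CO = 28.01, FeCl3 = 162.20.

Pure CO = 68.825 × 0.6152 = 42.3411 g.
n(CO) = 42.3411 / 28.01 = 1.51164 mol.
Step 1 (CO:Fe = 3:2): theoretical n(Fe) = 1.00776 mol; at 83.70% yield, n(Fe) = 0.843497 mol.
Step 2 (Fe:FeCl3 = 2:2): theoretical n(FeCl3) = 0.843497 mol, so theoretical mass = 0.843497 × 162.20 = 136.815 g.
At 59.89% yield, actual mass of FeCl3 = 136.815 × 0.5989 = 81.9386 g.

81.939 g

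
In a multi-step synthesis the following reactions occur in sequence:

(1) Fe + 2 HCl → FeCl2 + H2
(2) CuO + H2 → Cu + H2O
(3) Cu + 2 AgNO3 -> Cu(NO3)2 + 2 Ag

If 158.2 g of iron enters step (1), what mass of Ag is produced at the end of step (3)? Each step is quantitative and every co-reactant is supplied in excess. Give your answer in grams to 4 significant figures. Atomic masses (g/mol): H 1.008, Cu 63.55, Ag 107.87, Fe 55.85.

M(Fe) = 55.85 g/mol.
M(Ag) = 107.87 g/mol.
n(Fe) = 158.2 / 55.85 = 2.8326 mol.
Reaction (1): Fe→H2 ratio 1:1 ⇒ n(H2) = 2.8326 mol.
Reaction (2): H2→Cu ratio 1:1 ⇒ n(Cu) = 2.8326 mol.
Reaction (3): Cu→Ag ratio 1:2 ⇒ n(Ag) = 5.6652 mol.
Mass of Ag = 5.6652 × 107.87 = 611.10 g.

611.1 g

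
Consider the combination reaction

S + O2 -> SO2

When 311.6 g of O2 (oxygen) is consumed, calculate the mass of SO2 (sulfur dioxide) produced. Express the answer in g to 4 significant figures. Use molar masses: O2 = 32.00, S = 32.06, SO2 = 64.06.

623.8 g

n(O2) = 311.60 g / 32.00 g/mol = 9.7375 mol.
From the equation the O2:SO2 mole ratio is 1:1, so n(SO2) = 9.7375 × 1/1 = 9.7375 mol.
Mass of SO2 = 9.7375 mol × 64.06 g/mol = 623.78 g.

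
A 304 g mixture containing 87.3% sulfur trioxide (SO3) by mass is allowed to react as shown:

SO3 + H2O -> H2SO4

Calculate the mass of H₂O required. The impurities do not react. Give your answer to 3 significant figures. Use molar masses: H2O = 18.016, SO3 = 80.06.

Mass of pure SO3 = 304 g × 0.873 = 265.4 g.
n(SO3) = 265.4 g / 80.06 g/mol = 3.315 mol.
From the equation the SO3:H2O mole ratio is 1:1, so n(H2O) = 3.315 × 1/1 = 3.315 mol.
Mass of H2O = 3.315 mol × 18.016 g/mol = 59.72 g.

59.7 g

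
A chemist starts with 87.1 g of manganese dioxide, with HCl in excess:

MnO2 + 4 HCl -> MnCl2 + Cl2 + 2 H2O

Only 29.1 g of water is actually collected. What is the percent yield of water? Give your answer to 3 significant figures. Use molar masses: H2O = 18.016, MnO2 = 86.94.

80.6 %

n(MnO2) = 87.10 g / 86.94 g/mol = 1.002 mol.
From the equation the MnO2:H2O mole ratio is 1:2, so n(H2O) = 1.002 × 2/1 = 2.004 mol.
Mass of H2O = 2.004 mol × 18.016 g/mol = 36.10 g.
This is the theoretical yield. Percent yield = 29.1 g / 36.10 g × 100% = 80.61%.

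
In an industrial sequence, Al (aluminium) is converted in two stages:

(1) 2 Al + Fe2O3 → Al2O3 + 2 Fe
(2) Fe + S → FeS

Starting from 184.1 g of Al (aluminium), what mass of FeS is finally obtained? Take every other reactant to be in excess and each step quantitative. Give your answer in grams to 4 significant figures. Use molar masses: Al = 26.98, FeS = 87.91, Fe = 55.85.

599.9 g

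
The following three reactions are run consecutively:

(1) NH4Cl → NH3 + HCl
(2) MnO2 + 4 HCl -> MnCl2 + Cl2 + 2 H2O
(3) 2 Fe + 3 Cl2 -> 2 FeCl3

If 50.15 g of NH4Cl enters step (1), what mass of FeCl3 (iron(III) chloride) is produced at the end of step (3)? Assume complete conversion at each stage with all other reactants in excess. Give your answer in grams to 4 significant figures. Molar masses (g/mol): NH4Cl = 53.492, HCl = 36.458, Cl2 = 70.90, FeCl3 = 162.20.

n(NH4Cl) = 50.15 / 53.492 = 0.93752 mol.
Reaction (1): NH4Cl→HCl ratio 1:1 ⇒ n(HCl) = 0.93752 mol.
Reaction (2): HCl→Cl2 ratio 4:1 ⇒ n(Cl2) = 0.23438 mol.
Reaction (3): Cl2→FeCl3 ratio 3:2 ⇒ n(FeCl3) = 0.15625 mol.
Mass of FeCl3 = 0.15625 × 162.20 = 25.344 g.

25.34 g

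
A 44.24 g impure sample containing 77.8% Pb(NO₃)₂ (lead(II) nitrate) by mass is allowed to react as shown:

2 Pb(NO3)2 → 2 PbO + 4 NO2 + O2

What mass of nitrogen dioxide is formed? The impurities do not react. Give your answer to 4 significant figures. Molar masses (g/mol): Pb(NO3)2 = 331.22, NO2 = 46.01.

9.562 g

Mass of pure Pb(NO3)2 = 44.24 g × 0.778 = 34.419 g.
n(Pb(NO3)2) = 34.419 g / 331.22 g/mol = 0.10391 mol.
From the equation the Pb(NO3)2:NO2 mole ratio is 2:4, so n(NO2) = 0.10391 × 4/2 = 0.20783 mol.
Mass of NO2 = 0.20783 mol × 46.01 g/mol = 9.5623 g.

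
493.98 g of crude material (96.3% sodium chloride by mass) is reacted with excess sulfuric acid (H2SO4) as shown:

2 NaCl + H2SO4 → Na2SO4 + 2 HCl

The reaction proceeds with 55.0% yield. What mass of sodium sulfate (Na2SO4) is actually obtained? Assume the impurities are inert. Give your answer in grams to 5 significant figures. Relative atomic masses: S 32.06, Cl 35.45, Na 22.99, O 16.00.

317.96 g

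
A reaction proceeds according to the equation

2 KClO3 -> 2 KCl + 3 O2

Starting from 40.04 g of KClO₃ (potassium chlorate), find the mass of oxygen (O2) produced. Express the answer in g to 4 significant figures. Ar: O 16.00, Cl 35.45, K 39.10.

M(KClO3) = 39.10 + 35.45 + 3(16.00) = 122.55 g/mol.
M(O2) = 2(16.00) = 32.00 g/mol.
n(KClO3) = 40.040 g / 122.55 g/mol = 0.32672 mol.
From the equation the KClO3:O2 mole ratio is 2:3, so n(O2) = 0.32672 × 3/2 = 0.49009 mol.
Mass of O2 = 0.49009 mol × 32.00 g/mol = 15.683 g.

15.68 g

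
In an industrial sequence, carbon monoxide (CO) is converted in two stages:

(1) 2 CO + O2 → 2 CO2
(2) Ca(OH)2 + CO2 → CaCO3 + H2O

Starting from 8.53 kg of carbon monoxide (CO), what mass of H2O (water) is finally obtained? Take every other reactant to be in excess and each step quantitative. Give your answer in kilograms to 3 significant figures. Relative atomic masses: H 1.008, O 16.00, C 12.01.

5.49 kg

M(CO) = 12.01 + 16.00 = 28.01 g/mol.
M(H2O) = 2(1.008) + 16.00 = 18.016 g/mol.
8.53 kg = 8530 g.
n(CO) = 8530 / 28.01 = 304.5 mol.
Step 1 gives a 2:2 ratio of CO to CO2, so n(CO2) = 304.5 mol.
In step 2 the CO2:H2O ratio is 1:1, so n(H2O) = 304.5 mol.
Mass of H2O = 304.5 × 18.016 = 5486 g = 5.49 kg.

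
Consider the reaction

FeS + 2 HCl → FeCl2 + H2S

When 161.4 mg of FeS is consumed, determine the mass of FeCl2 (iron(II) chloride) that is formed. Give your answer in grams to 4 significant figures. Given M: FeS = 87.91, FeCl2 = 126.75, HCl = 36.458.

0.2327 g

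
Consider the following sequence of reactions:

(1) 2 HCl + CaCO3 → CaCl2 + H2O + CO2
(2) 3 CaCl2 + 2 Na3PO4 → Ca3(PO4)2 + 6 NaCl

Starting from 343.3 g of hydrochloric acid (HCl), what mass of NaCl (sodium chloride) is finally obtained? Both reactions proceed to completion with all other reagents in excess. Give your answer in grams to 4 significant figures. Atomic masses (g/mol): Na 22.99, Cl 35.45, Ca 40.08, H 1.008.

M(HCl) = 1.008 + 35.45 = 36.458 g/mol.
M(NaCl) = 22.99 + 35.45 = 58.44 g/mol.
n(HCl) = 343.30 / 36.458 = 9.4163 mol.
Step 1 gives a 2:1 ratio of HCl to CaCl2, so n(CaCl2) = 4.7082 mol.
In step 2 the CaCl2:NaCl ratio is 3:6, so n(NaCl) = 9.4163 mol.
Mass of NaCl = 9.4163 × 58.44 = 550.29 g.

550.3 g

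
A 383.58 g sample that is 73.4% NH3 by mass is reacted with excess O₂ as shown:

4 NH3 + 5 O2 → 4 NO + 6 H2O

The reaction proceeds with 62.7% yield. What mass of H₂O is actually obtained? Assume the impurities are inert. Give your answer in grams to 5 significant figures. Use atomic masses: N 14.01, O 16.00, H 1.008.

280.06 g

Pure NH3 available = 383.58 g × 0.734 = 281.548 g.
M(NH3) = 14.01 + 3(1.008) = 17.034 g/mol.
M(H2O) = 2(1.008) + 16.00 = 18.016 g/mol.
n(NH3) = 281.548 g / 17.034 g/mol = 16.5286 mol.
From the equation the NH3:H2O mole ratio is 4:6, so n(H2O) = 16.5286 × 6/4 = 24.7929 mol.
Mass of H2O = 24.7929 mol × 18.016 g/mol = 446.668 g.
Actual mass collected = 446.668 g × 0.627 = 280.061 g.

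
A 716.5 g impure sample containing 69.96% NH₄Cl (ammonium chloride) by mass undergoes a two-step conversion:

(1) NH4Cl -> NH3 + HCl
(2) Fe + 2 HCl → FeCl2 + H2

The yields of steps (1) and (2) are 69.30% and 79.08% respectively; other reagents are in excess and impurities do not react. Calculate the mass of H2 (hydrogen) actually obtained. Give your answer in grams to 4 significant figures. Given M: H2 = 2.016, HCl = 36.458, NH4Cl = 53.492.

5.177 g

Pure NH4Cl = 716.5 × 0.6996 = 501.26 g.
n(NH4Cl) = 501.26 / 53.492 = 9.3708 mol.
Step 1 (NH4Cl:HCl = 1:1): theoretical n(HCl) = 9.3708 mol; at 69.30% yield, n(HCl) = 6.4940 mol.
Step 2 (HCl:H2 = 2:1): theoretical n(H2) = 3.2470 mol, so theoretical mass = 3.2470 × 2.016 = 6.5459 g.
At 79.08% yield, actual mass of H2 = 6.5459 × 0.7908 = 5.1765 g.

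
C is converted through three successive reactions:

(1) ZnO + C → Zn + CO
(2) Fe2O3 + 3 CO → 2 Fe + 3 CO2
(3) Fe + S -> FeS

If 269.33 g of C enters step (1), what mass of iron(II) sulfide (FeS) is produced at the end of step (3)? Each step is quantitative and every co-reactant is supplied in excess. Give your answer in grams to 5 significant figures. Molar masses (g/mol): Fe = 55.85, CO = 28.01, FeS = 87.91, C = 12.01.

n(C) = 269.33 / 12.01 = 22.4255 mol.
Reaction (1): C→CO ratio 1:1 ⇒ n(CO) = 22.4255 mol.
Reaction (2): CO→Fe ratio 3:2 ⇒ n(Fe) = 14.9503 mol.
Reaction (3): Fe→FeS ratio 1:1 ⇒ n(FeS) = 14.9503 mol.
Mass of FeS = 14.9503 × 87.91 = 1314.28 g.

1314.3 g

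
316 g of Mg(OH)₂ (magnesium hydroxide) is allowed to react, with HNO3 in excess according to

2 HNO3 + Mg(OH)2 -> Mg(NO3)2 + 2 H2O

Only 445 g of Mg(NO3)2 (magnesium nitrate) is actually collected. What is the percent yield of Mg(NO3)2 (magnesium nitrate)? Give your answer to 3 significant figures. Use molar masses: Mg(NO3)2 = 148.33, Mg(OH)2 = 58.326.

55.4 %

n(Mg(OH)2) = 316.0 g / 58.326 g/mol = 5.418 mol.
From the equation the Mg(OH)2:Mg(NO3)2 mole ratio is 1:1, so n(Mg(NO3)2) = 5.418 × 1/1 = 5.418 mol.
Mass of Mg(NO3)2 = 5.418 mol × 148.33 g/mol = 803.6 g.
This is the theoretical yield. Percent yield = 445 g / 803.6 g × 100% = 55.37%.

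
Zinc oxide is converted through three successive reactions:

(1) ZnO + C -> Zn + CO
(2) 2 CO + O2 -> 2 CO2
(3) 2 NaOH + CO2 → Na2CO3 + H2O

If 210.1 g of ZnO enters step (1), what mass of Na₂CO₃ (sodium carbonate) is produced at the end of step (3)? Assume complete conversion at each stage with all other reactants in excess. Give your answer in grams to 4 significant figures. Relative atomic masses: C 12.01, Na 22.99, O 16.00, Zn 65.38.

273.6 g

M(ZnO) = 65.38 + 16.00 = 81.38 g/mol.
M(Na2CO3) = 2(22.99) + 12.01 + 3(16.00) = 105.99 g/mol.
n(ZnO) = 210.1 / 81.38 = 2.5817 mol.
Reaction (1): ZnO→CO ratio 1:1 ⇒ n(CO) = 2.5817 mol.
Reaction (2): CO→CO2 ratio 2:2 ⇒ n(CO2) = 2.5817 mol.
Reaction (3): CO2→Na2CO3 ratio 1:1 ⇒ n(Na2CO3) = 2.5817 mol.
Mass of Na2CO3 = 2.5817 × 105.99 = 273.64 g.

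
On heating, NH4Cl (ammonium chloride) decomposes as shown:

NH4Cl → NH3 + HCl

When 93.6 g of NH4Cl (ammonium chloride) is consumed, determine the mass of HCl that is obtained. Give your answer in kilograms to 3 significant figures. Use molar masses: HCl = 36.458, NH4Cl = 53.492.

0.0638 kg

n(NH4Cl) = 93.60 g / 53.492 g/mol = 1.750 mol.
From the equation the NH4Cl:HCl mole ratio is 1:1, so n(HCl) = 1.750 × 1/1 = 1.750 mol.
Mass of HCl = 1.750 mol × 36.458 g/mol = 63.79 g.
Converting to kg: 63.79 g = 0.0638 kg.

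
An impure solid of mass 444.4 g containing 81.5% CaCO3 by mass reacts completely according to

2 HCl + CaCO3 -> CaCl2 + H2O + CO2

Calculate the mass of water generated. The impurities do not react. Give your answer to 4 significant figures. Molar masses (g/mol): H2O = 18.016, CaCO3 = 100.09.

65.19 g

Mass of pure CaCO3 = 444.4 g × 0.815 = 362.19 g.
n(CaCO3) = 362.19 g / 100.09 g/mol = 3.6186 mol.
From the equation the CaCO3:H2O mole ratio is 1:1, so n(H2O) = 3.6186 × 1/1 = 3.6186 mol.
Mass of H2O = 3.6186 mol × 18.016 g/mol = 65.193 g.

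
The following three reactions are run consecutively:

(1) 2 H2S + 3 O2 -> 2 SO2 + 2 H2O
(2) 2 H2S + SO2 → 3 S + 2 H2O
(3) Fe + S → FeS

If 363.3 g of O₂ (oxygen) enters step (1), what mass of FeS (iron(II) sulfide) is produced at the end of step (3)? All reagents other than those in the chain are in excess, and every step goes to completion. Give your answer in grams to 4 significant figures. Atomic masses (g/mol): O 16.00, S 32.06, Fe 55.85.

1996 g

M(O2) = 2(16.00) = 32.00 g/mol.
M(FeS) = 55.85 + 32.06 = 87.91 g/mol.
n(O2) = 363.3 / 32.00 = 11.353 mol.
Reaction (1): O2→SO2 ratio 3:2 ⇒ n(SO2) = 7.5688 mol.
Reaction (2): SO2→S ratio 1:3 ⇒ n(S) = 22.706 mol.
Reaction (3): S→FeS ratio 1:1 ⇒ n(FeS) = 22.706 mol.
Mass of FeS = 22.706 × 87.91 = 1996.1 g.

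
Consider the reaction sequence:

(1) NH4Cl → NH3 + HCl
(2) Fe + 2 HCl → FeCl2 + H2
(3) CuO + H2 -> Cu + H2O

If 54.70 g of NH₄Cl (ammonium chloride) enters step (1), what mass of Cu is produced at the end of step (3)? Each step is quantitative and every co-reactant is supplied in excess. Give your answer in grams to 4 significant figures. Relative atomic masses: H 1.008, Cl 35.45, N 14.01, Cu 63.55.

32.49 g

M(NH4Cl) = 14.01 + 4(1.008) + 35.45 = 53.492 g/mol.
M(Cu) = 63.55 g/mol.
n(NH4Cl) = 54.70 / 53.492 = 1.0226 mol.
Reaction (1): NH4Cl→HCl ratio 1:1 ⇒ n(HCl) = 1.0226 mol.
Reaction (2): HCl→H2 ratio 2:1 ⇒ n(H2) = 0.51129 mol.
Reaction (3): H2→Cu ratio 1:1 ⇒ n(Cu) = 0.51129 mol.
Mass of Cu = 0.51129 × 63.55 = 32.493 g.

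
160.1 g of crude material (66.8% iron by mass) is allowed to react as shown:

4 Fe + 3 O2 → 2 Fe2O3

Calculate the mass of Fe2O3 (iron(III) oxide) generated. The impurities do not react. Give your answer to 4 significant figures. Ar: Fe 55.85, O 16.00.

152.9 g

Mass of pure Fe = 160.1 g × 0.668 = 106.95 g.
M(Fe) = 55.85 g/mol.
M(Fe2O3) = 2(55.85) + 3(16.00) = 159.70 g/mol.
n(Fe) = 106.95 g / 55.85 g/mol = 1.9149 mol.
From the equation the Fe:Fe2O3 mole ratio is 4:2, so n(Fe2O3) = 1.9149 × 2/4 = 0.95745 mol.
Mass of Fe2O3 = 0.95745 mol × 159.70 g/mol = 152.90 g.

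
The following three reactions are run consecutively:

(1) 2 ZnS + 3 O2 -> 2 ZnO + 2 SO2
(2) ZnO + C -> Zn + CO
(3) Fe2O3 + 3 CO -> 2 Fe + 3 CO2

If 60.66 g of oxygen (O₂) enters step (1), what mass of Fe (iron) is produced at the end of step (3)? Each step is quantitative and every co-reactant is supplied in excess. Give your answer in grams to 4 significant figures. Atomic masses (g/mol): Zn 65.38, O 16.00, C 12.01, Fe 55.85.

M(O2) = 2(16.00) = 32.00 g/mol.
M(Fe) = 55.85 g/mol.
n(O2) = 60.66 / 32.00 = 1.8956 mol.
Reaction (1): O2→ZnO ratio 3:2 ⇒ n(ZnO) = 1.2637 mol.
Reaction (2): ZnO→CO ratio 1:1 ⇒ n(CO) = 1.2637 mol.
Reaction (3): CO→Fe ratio 3:2 ⇒ n(Fe) = 0.84250 mol.
Mass of Fe = 0.84250 × 55.85 = 47.054 g.

47.05 g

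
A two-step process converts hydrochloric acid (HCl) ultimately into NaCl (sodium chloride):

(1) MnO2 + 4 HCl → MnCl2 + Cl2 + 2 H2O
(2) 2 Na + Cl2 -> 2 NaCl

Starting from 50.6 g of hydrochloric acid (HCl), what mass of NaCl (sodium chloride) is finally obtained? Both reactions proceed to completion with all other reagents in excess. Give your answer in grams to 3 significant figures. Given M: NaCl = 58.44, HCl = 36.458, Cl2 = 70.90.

40.6 g

n(HCl) = 50.60 / 36.458 = 1.388 mol.
Step 1 gives a 4:1 ratio of HCl to Cl2, so n(Cl2) = 0.3470 mol.
In step 2 the Cl2:NaCl ratio is 1:2, so n(NaCl) = 0.6939 mol.
Mass of NaCl = 0.6939 × 58.44 = 40.55 g.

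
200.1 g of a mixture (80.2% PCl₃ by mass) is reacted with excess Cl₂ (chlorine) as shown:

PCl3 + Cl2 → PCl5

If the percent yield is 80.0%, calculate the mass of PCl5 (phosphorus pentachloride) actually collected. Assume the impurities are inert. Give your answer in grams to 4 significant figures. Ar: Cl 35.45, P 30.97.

194.7 g

Pure PCl3 available = 200.1 g × 0.802 = 160.48 g.
M(PCl3) = 30.97 + 3(35.45) = 137.32 g/mol.
M(PCl5) = 30.97 + 5(35.45) = 208.22 g/mol.
n(PCl3) = 160.48 g / 137.32 g/mol = 1.1687 mol.
From the equation the PCl3:PCl5 mole ratio is 1:1, so n(PCl5) = 1.1687 × 1/1 = 1.1687 mol.
Mass of PCl5 = 1.1687 mol × 208.22 g/mol = 243.34 g.
Actual mass collected = 243.34 g × 0.800 = 194.67 g.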